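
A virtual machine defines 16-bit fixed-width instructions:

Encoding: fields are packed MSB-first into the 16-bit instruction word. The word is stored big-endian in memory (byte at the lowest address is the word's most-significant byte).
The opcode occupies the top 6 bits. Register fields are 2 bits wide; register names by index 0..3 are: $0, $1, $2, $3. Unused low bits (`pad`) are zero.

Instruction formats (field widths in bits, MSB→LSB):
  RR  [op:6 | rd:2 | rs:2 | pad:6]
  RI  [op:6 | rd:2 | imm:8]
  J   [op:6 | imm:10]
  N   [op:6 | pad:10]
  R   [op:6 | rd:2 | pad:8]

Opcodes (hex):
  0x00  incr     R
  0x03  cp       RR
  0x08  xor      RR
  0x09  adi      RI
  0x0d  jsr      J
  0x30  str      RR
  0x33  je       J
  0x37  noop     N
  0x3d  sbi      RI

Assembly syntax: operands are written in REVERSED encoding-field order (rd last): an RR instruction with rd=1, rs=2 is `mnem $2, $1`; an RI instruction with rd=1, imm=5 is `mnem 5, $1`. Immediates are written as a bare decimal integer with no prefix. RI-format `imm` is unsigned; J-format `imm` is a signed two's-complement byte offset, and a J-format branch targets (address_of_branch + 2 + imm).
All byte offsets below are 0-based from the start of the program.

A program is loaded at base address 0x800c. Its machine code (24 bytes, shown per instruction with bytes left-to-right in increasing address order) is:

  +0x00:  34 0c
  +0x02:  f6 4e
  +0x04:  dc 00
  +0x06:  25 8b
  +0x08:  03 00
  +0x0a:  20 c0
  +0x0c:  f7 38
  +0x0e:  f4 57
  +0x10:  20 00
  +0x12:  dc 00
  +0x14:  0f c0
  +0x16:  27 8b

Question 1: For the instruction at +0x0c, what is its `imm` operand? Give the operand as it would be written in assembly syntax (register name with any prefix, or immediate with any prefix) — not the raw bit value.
@+0c  big-endian(f7 38) = 0xf738
  op=0xf738>>10=0x3d ⇒ sbi (RI)
  [9:8] rd=3 = $3
  [7:0] imm=56 = 56

56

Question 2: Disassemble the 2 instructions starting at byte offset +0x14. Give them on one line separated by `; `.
@+14  big-endian(0f c0) = 0x0fc0
  op=0x0fc0>>10=0x3 ⇒ cp (RR)
  rd@[9:8]=0x3 ⇒ $3
  rs@[7:6]=0x3 ⇒ $3
@+16  big-endian(27 8b) = 0x278b
  op=0x278b>>10=0x9 ⇒ adi (RI)
  rd@[9:8]=0x3 ⇒ $3
  imm@[7:0]=0x8b ⇒ 139

cp $3, $3; adi 139, $3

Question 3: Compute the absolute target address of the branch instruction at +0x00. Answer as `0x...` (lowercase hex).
[00] 34 0c → 0x340c
  opcode bits[15:10]=0xd: jsr/J
  [9:0] imm=12 = 12
  target = base 0x800c + off 0x00 + 2 + imm 12 = 0x801a

0x801a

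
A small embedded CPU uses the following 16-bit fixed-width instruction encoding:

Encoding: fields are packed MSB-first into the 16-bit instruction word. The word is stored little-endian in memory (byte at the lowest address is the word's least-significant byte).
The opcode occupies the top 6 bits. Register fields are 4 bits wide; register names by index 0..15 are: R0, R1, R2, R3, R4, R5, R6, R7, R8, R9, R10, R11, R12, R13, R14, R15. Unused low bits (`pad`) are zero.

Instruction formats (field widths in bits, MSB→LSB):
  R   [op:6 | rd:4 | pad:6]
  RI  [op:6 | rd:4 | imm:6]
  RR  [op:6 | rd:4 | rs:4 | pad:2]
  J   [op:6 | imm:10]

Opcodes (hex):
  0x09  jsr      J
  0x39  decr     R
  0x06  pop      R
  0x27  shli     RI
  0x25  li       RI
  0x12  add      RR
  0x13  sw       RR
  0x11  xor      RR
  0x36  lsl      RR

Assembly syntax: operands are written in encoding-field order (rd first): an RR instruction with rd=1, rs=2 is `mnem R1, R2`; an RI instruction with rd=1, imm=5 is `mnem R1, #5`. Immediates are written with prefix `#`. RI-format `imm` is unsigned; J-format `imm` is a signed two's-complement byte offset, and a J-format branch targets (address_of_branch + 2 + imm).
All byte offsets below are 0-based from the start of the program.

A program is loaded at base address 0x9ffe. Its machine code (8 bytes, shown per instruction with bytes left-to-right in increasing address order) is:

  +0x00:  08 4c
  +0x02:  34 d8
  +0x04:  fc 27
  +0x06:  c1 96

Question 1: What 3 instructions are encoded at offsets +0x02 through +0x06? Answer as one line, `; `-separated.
@+02  little-endian(34 d8) = 0xd834
  op=0xd834>>10=0x36 ⇒ lsl (RR)
  rd@[9:6]=0x0 ⇒ R0
  rs@[5:2]=0xd ⇒ R13
@+04  little-endian(fc 27) = 0x27fc
  op=0x27fc>>10=0x9 ⇒ jsr (J)
  imm@[9:0]=0x3fc (s10→-4) ⇒ #-4
@+06  little-endian(c1 96) = 0x96c1
  op=0x96c1>>10=0x25 ⇒ li (RI)
  rd@[9:6]=0xb ⇒ R11
  imm@[5:0]=0x1 ⇒ #1

lsl R0, R13; jsr #-4; li R11, #1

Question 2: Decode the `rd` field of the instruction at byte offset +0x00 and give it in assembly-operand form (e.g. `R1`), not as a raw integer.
[00] 08 4c → 0x4c08
  top 6b → 0x13 → sw [RR]
  [9:6] rd=0 = R0
  [5:2] rs=2 = R2

R0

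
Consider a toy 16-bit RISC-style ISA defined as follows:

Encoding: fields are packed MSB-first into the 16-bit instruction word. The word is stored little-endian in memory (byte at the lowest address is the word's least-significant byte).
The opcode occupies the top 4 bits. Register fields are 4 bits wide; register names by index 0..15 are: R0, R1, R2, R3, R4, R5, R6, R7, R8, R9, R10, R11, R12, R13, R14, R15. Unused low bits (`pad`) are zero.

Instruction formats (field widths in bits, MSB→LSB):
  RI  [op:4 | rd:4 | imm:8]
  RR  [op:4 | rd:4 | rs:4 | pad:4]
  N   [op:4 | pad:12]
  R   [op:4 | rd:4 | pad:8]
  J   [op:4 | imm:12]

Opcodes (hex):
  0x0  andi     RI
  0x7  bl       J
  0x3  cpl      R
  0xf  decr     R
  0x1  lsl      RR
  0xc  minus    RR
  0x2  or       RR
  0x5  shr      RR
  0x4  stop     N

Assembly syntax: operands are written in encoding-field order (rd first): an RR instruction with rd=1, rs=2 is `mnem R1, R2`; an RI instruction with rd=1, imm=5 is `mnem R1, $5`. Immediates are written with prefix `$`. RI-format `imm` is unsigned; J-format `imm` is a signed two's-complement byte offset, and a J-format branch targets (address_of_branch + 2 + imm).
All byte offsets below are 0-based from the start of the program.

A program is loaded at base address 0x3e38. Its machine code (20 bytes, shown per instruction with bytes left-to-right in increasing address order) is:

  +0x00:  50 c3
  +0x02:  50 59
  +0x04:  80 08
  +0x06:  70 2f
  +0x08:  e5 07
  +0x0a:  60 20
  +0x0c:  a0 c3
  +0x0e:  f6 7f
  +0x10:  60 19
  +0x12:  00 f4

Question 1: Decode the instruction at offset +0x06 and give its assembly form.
+0x06: 70 2f ⇒ word 0x2f70 (little)
  op=0x2f70>>12=0x2 ⇒ or (RR)
  [11:8] rd=15 = R15
  [7:4] rs=7 = R7

or R15, R7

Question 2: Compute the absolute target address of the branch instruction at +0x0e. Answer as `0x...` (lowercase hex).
0x3e3e

@+0e  little-endian(f6 7f) = 0x7ff6
  opcode bits[15:12]=0x7: bl/J
  [11:0] imm=4086 (s12→-10) = $-10
  target = base 0x3e38 + off 0x0e + 2 + imm -10 = 0x3e3e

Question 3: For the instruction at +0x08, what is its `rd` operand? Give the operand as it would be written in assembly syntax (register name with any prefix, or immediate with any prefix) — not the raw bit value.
R7

off 0x08: read e5 07 as little → 0x07e5
  top 4b → 0x0 → andi [RI]
  rd@[11:8]=0x7 ⇒ R7
  imm@[7:0]=0xe5 ⇒ $229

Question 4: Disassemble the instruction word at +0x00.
minus R3, R5

[00] 50 c3 → 0xc350
  opcode bits[15:12]=0xc: minus/RR
  rd@[11:8]=0x3 ⇒ R3
  rs@[7:4]=0x5 ⇒ R5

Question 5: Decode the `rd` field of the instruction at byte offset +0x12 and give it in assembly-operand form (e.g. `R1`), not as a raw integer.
R4

[12] 00 f4 → 0xf400
  opcode bits[15:12]=0xf: decr/R
  [11:8] rd=4 = R4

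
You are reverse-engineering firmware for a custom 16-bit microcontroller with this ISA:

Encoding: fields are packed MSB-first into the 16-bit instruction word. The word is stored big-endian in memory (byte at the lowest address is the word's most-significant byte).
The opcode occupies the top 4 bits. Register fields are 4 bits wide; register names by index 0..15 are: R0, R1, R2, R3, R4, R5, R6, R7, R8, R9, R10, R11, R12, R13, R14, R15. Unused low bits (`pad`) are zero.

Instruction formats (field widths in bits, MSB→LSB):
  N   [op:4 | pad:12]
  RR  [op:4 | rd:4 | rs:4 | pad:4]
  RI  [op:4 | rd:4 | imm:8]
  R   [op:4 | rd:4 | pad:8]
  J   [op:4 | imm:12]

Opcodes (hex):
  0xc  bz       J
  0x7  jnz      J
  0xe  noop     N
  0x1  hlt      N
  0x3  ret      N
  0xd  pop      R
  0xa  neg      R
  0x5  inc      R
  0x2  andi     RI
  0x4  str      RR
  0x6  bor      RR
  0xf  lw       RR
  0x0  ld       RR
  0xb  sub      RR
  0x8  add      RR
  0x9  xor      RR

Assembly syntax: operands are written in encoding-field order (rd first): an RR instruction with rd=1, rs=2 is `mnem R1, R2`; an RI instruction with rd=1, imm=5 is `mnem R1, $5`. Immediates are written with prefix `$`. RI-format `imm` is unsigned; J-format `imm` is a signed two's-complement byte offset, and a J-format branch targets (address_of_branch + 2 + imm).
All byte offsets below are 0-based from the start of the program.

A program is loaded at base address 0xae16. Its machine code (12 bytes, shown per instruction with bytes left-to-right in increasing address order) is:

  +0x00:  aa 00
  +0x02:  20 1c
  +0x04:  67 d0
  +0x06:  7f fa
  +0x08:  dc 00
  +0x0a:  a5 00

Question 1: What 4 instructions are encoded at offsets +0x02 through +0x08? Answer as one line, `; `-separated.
andi R0, $28; bor R7, R13; jnz $-6; pop R12

[02] 20 1c → 0x201c
  opcode bits[15:12]=0x2: andi/RI
  rd@[11:8]=0x0 ⇒ R0
  imm@[7:0]=0x1c ⇒ $28
[04] 67 d0 → 0x67d0
  opcode bits[15:12]=0x6: bor/RR
  rd@[11:8]=0x7 ⇒ R7
  rs@[7:4]=0xd ⇒ R13
[06] 7f fa → 0x7ffa
  opcode bits[15:12]=0x7: jnz/J
  imm@[11:0]=0xffa (s12→-6) ⇒ $-6
[08] dc 00 → 0xdc00
  opcode bits[15:12]=0xd: pop/R
  rd@[11:8]=0xc ⇒ R12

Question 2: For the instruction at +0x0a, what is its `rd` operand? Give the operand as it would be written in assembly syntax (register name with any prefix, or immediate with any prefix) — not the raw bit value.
R5

+0x0a: a5 00 ⇒ word 0xa500 (big)
  top 4b → 0xa → neg [R]
  [11:8] rd=5 = R5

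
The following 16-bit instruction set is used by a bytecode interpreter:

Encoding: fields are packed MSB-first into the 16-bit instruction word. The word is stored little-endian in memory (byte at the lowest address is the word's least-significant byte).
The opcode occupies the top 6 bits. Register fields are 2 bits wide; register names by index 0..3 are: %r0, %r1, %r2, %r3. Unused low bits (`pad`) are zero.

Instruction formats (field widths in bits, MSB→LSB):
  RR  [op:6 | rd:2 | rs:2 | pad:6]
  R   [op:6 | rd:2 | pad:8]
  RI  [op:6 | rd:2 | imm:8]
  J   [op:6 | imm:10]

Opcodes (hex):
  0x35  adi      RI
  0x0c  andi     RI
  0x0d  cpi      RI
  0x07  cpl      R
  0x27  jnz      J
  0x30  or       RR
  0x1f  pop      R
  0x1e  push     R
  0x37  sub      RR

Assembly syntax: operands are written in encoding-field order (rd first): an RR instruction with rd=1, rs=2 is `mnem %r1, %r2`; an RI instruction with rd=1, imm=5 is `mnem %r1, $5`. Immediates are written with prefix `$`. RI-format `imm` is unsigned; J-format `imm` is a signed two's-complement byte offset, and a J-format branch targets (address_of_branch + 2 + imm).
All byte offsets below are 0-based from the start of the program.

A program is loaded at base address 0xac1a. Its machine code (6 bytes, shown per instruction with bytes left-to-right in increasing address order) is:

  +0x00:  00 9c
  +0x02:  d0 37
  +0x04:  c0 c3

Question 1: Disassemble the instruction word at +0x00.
@+00  little-endian(00 9c) = 0x9c00
  op=0x9c00>>10=0x27 ⇒ jnz (J)
  imm@[9:0]=0x0 ⇒ $0

jnz $0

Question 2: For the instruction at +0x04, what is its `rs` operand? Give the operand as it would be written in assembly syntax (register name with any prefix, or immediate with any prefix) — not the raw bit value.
%r3

+0x04: c0 c3 ⇒ word 0xc3c0 (little)
  op=0xc3c0>>10=0x30 ⇒ or (RR)
  rd@[9:8]=0x3 ⇒ %r3
  rs@[7:6]=0x3 ⇒ %r3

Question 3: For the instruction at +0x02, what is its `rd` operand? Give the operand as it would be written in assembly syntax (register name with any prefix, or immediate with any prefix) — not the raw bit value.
off 0x02: read d0 37 as little → 0x37d0
  op=0x37d0>>10=0xd ⇒ cpi (RI)
  rd@[9:8]=0x3 ⇒ %r3
  imm@[7:0]=0xd0 ⇒ $208

%r3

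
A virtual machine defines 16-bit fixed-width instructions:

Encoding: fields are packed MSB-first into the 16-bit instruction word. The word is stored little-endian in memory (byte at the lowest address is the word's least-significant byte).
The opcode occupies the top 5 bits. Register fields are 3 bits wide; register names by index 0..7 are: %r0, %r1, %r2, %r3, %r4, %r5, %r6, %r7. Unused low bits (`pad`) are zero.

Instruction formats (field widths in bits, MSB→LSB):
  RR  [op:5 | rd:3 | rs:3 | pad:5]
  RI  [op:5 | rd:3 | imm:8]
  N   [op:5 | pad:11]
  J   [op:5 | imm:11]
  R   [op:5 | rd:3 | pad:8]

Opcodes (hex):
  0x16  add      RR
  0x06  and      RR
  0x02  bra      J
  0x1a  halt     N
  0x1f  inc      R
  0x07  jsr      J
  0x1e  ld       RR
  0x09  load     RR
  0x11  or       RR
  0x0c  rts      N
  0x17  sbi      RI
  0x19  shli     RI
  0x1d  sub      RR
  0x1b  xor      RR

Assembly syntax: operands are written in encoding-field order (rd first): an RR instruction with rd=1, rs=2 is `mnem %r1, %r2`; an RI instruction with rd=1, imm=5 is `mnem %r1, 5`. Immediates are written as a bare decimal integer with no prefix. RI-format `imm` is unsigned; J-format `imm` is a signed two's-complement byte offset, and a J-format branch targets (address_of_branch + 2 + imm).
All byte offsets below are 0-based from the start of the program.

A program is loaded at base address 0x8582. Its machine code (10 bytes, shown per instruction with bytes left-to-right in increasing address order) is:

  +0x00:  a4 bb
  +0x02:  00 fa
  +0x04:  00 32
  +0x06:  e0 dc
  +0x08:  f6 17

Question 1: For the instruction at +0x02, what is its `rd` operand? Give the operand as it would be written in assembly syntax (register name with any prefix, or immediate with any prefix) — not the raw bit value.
%r2

[02] 00 fa → 0xfa00
  opcode bits[15:11]=0x1f: inc/R
  rd@[10:8]=0x2 ⇒ %r2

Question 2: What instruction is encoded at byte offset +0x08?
@+08  little-endian(f6 17) = 0x17f6
  op=0x17f6>>11=0x2 ⇒ bra (J)
  imm: (w>>0)&0x7ff=0x7f6 (s11→-10) → -10

bra -10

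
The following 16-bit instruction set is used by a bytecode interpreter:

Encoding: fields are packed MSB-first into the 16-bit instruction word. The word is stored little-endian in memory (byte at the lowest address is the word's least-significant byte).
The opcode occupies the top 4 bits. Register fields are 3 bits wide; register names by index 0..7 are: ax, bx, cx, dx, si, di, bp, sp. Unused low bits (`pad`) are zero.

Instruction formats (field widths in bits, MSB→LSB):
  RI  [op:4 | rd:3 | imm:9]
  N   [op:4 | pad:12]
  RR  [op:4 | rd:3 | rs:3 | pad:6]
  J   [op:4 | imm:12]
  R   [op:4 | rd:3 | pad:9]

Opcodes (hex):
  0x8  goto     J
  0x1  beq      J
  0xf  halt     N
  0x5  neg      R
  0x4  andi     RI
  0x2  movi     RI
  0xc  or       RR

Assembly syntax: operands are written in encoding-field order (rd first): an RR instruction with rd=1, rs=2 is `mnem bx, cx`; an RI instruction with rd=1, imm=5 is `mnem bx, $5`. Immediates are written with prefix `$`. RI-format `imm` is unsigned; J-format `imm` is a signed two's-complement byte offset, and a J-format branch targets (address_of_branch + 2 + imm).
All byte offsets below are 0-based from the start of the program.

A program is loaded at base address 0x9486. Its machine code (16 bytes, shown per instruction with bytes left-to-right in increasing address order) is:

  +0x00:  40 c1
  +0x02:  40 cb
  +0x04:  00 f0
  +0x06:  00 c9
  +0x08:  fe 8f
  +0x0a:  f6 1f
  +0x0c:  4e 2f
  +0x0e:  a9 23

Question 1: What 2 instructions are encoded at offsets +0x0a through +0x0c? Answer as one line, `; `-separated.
@+0a  little-endian(f6 1f) = 0x1ff6
  op=0x1ff6>>12=0x1 ⇒ beq (J)
  imm: (w>>0)&0xfff=0xff6 (s12→-10) → $-10
@+0c  little-endian(4e 2f) = 0x2f4e
  op=0x2f4e>>12=0x2 ⇒ movi (RI)
  rd: (w>>9)&0x7=0x7 → sp
  imm: (w>>0)&0x1ff=0x14e → $334

beq $-10; movi sp, $334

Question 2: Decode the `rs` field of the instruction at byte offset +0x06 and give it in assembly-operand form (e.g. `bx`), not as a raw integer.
+0x06: 00 c9 ⇒ word 0xc900 (little)
  opcode bits[15:12]=0xc: or/RR
  rd@[11:9]=0x4 ⇒ si
  rs@[8:6]=0x4 ⇒ si

si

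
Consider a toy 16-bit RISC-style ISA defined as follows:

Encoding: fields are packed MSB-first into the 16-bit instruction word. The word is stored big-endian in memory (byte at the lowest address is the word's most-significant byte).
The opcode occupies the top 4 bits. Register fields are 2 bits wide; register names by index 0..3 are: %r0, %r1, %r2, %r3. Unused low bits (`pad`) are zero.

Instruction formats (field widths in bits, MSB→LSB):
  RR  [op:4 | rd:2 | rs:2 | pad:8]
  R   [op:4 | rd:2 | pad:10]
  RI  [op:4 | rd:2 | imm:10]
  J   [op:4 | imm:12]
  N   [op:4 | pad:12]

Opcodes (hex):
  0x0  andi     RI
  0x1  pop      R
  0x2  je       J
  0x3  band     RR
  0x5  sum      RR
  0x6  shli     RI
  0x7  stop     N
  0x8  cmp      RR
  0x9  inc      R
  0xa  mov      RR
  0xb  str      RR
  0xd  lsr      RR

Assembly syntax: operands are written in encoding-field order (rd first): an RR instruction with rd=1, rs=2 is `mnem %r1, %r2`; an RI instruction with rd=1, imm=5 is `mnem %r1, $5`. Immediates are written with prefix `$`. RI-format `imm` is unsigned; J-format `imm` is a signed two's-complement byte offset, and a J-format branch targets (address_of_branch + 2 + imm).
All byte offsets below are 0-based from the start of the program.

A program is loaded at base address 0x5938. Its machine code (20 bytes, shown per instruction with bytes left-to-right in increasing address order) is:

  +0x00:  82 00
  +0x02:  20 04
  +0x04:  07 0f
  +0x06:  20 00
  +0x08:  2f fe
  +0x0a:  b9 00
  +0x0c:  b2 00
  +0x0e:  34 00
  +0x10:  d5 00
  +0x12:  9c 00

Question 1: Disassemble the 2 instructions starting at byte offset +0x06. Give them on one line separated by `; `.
+0x06: 20 00 ⇒ word 0x2000 (big)
  op=0x2000>>12=0x2 ⇒ je (J)
  imm: (w>>0)&0xfff=0x0 → $0
+0x08: 2f fe ⇒ word 0x2ffe (big)
  op=0x2ffe>>12=0x2 ⇒ je (J)
  imm: (w>>0)&0xfff=0xffe (s12→-2) → $-2

je $0; je $-2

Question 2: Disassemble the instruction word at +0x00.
[00] 82 00 → 0x8200
  top 4b → 0x8 → cmp [RR]
  [11:10] rd=0 = %r0
  [9:8] rs=2 = %r2

cmp %r0, %r2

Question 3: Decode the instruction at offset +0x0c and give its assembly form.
off 0x0c: read b2 00 as big → 0xb200
  opcode bits[15:12]=0xb: str/RR
  [11:10] rd=0 = %r0
  [9:8] rs=2 = %r2

str %r0, %r2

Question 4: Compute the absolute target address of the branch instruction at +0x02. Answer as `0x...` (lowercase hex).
@+02  big-endian(20 04) = 0x2004
  op=0x2004>>12=0x2 ⇒ je (J)
  imm@[11:0]=0x4 ⇒ $4
  target = base 0x5938 + off 0x02 + 2 + imm 4 = 0x5940

0x5940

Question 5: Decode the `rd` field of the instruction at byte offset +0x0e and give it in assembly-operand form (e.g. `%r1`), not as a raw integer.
%r1

[0e] 34 00 → 0x3400
  opcode bits[15:12]=0x3: band/RR
  rd: (w>>10)&0x3=0x1 → %r1
  rs: (w>>8)&0x3=0x0 → %r0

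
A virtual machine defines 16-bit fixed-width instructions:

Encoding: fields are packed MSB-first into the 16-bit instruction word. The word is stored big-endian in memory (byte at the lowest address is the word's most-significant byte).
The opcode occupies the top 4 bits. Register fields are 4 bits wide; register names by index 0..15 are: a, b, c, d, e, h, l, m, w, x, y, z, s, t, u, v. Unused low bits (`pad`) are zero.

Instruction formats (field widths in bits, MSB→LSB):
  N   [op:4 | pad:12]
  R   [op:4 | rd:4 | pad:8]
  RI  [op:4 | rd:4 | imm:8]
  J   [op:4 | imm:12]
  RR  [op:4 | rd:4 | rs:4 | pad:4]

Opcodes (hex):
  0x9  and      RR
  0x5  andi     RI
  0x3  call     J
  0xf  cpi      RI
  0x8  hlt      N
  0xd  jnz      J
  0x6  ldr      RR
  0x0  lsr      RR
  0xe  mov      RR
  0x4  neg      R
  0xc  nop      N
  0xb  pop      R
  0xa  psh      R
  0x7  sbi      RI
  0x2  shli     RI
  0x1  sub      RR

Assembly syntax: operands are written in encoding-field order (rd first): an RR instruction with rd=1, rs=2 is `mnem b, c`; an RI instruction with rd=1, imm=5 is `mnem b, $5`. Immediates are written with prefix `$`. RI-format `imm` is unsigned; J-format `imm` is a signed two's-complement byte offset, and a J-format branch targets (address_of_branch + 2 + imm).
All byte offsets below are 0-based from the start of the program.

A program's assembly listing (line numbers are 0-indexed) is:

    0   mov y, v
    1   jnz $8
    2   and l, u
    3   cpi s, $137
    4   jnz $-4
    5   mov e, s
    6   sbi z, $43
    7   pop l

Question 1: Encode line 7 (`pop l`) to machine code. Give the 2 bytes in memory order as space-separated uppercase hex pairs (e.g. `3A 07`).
L7: pop op=0xb:4|rd=6:4|pad=0:8 ⇒ 0xb600 ⇒ big b6 00

B6 00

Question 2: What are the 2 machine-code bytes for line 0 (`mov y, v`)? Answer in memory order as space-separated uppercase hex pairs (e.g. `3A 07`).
0. mov fields op=0xe:4|rd=10:4|rs=15:4|pad=0:4 → word eaf0h → ea f0

EA F0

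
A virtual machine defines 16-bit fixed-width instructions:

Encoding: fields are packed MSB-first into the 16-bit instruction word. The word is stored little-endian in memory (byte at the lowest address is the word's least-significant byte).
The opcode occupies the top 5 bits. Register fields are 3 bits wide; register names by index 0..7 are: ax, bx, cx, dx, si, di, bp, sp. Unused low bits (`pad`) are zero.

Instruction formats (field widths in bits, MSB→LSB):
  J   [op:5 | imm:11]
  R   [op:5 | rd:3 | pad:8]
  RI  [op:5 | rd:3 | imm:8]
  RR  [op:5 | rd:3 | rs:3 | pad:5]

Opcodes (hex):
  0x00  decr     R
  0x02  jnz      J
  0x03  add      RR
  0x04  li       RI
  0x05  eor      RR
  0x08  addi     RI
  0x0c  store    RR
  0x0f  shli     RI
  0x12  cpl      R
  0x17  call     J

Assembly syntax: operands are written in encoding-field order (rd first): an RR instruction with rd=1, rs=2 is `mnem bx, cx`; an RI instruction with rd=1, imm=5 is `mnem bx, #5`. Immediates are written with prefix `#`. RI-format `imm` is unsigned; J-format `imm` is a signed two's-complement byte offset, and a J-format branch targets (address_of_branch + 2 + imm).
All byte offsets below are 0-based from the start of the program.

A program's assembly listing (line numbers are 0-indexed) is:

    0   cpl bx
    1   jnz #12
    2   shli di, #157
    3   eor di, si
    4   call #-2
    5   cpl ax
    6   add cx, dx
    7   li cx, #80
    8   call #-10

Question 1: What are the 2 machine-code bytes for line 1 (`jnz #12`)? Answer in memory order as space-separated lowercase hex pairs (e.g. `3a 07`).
0c 10

line 1 (jnz): pack op=0x2:5|imm=12:11 = 0x100c; little→ 0c 10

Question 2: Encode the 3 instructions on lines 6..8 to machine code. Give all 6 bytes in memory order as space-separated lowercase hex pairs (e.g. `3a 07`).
line 6 (add): pack op=0x3:5|rd=2:3|rs=3:3|pad=0:5 = 0x1a60; little→ 60 1a
line 7 (li): pack op=0x4:5|rd=2:3|imm=80:8 = 0x2250; little→ 50 22
line 8 (call): pack op=0x17:5|imm=-10:11 = 0xbff6; little→ f6 bf

60 1a 50 22 f6 bf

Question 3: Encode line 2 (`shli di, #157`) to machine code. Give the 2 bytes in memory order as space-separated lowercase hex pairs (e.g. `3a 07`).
line 2 (shli): pack op=0xf:5|rd=5:3|imm=157:8 = 0x7d9d; little→ 9d 7d

9d 7d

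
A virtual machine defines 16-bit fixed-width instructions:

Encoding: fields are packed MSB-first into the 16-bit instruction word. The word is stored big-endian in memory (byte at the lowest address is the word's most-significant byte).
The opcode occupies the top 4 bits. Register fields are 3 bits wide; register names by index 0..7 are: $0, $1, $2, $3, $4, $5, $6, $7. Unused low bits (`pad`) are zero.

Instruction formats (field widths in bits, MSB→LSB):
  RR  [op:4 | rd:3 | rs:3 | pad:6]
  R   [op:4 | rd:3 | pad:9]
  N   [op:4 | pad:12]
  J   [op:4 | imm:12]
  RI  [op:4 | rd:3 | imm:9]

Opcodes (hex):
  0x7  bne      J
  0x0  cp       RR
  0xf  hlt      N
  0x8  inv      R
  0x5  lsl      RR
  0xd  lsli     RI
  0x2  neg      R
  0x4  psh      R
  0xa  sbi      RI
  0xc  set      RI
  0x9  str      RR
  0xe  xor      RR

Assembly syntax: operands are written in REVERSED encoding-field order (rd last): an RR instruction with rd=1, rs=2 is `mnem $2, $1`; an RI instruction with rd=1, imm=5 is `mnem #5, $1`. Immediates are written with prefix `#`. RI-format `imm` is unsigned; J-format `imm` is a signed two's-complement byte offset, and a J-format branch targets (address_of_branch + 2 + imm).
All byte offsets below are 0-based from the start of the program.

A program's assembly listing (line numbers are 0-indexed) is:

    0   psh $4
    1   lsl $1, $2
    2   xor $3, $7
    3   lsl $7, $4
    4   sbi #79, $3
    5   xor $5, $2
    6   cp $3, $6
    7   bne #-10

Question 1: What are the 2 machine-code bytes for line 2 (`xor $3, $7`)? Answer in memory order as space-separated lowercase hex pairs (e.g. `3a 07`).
2. xor fields op=0xe:4|rd=7:3|rs=3:3|pad=0:6 → word eec0h → ee c0

ee c0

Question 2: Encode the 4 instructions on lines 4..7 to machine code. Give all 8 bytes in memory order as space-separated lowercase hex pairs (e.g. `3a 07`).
L4: sbi op=0xa:4|rd=3:3|imm=79:9 ⇒ 0xa64f ⇒ big a6 4f
L5: xor op=0xe:4|rd=2:3|rs=5:3|pad=0:6 ⇒ 0xe540 ⇒ big e5 40
L6: cp op=0x0:4|rd=6:3|rs=3:3|pad=0:6 ⇒ 0x0cc0 ⇒ big 0c c0
L7: bne op=0x7:4|imm=-10:12 ⇒ 0x7ff6 ⇒ big 7f f6

a6 4f e5 40 0c c0 7f f6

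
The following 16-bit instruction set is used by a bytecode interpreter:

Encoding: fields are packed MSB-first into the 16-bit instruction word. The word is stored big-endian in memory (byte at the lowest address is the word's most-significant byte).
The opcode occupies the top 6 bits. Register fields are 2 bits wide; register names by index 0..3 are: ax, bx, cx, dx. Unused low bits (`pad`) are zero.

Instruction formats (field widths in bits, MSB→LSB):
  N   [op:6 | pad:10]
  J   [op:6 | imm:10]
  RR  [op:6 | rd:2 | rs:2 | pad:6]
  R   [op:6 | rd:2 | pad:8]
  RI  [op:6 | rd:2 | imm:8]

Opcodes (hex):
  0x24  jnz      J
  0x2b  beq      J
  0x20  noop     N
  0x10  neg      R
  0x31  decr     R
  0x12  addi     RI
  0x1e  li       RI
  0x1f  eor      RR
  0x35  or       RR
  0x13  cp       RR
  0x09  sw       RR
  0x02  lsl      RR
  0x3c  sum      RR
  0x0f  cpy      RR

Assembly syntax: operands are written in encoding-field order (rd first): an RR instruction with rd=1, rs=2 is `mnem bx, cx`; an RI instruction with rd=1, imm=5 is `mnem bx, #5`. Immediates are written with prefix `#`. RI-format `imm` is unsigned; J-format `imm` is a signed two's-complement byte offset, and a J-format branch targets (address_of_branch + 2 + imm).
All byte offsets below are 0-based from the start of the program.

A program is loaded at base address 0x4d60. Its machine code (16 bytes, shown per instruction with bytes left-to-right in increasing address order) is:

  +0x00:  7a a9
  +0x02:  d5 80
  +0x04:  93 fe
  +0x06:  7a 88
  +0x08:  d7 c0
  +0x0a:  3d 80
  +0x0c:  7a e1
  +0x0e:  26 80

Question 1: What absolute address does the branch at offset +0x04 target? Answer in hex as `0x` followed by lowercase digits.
@+04  big-endian(93 fe) = 0x93fe
  top 6b → 0x24 → jnz [J]
  imm: (w>>0)&0x3ff=0x3fe (s10→-2) → #-2
  target = base 0x4d60 + off 0x04 + 2 + imm -2 = 0x4d64

0x4d64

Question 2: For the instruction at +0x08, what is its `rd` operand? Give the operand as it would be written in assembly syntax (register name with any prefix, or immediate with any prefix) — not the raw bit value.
dx

+0x08: d7 c0 ⇒ word 0xd7c0 (big)
  op=0xd7c0>>10=0x35 ⇒ or (RR)
  rd@[9:8]=0x3 ⇒ dx
  rs@[7:6]=0x3 ⇒ dx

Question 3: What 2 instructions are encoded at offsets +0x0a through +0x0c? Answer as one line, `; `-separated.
cpy bx, cx; li cx, #225

+0x0a: 3d 80 ⇒ word 0x3d80 (big)
  op=0x3d80>>10=0xf ⇒ cpy (RR)
  rd@[9:8]=0x1 ⇒ bx
  rs@[7:6]=0x2 ⇒ cx
+0x0c: 7a e1 ⇒ word 0x7ae1 (big)
  op=0x7ae1>>10=0x1e ⇒ li (RI)
  rd@[9:8]=0x2 ⇒ cx
  imm@[7:0]=0xe1 ⇒ #225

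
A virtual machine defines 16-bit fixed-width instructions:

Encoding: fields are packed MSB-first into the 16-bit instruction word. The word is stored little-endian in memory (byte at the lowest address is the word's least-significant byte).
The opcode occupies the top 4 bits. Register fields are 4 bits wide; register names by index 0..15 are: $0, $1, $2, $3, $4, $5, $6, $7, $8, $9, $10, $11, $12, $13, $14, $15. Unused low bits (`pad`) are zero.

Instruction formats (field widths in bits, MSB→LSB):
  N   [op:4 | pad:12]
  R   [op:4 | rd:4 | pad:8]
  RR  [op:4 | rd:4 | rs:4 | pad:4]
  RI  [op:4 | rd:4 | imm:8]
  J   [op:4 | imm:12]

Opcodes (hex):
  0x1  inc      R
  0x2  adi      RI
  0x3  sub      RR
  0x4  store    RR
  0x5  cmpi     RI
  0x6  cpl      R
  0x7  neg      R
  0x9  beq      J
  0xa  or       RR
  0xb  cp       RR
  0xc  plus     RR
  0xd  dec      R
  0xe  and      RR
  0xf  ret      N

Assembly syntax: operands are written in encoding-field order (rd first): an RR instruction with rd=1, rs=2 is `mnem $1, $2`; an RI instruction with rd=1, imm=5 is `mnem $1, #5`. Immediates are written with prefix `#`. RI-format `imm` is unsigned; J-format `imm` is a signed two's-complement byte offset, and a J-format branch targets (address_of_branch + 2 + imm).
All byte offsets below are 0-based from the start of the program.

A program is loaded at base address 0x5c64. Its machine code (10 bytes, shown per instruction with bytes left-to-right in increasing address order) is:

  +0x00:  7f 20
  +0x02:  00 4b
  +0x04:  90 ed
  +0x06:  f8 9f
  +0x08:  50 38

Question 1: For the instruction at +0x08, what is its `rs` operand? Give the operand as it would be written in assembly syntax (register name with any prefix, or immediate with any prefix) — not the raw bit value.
$5

@+08  little-endian(50 38) = 0x3850
  opcode bits[15:12]=0x3: sub/RR
  [11:8] rd=8 = $8
  [7:4] rs=5 = $5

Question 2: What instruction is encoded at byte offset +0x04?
[04] 90 ed → 0xed90
  op=0xed90>>12=0xe ⇒ and (RR)
  rd@[11:8]=0xd ⇒ $13
  rs@[7:4]=0x9 ⇒ $9

and $13, $9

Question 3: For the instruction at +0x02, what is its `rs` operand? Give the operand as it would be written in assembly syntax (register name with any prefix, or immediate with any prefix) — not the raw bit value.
$0

@+02  little-endian(00 4b) = 0x4b00
  top 4b → 0x4 → store [RR]
  [11:8] rd=11 = $11
  [7:4] rs=0 = $0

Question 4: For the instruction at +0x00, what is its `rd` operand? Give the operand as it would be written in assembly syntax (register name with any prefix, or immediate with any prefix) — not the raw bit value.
off 0x00: read 7f 20 as little → 0x207f
  op=0x207f>>12=0x2 ⇒ adi (RI)
  rd: (w>>8)&0xf=0x0 → $0
  imm: (w>>0)&0xff=0x7f → #127

$0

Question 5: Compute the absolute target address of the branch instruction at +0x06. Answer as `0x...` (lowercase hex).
0x5c64

+0x06: f8 9f ⇒ word 0x9ff8 (little)
  op=0x9ff8>>12=0x9 ⇒ beq (J)
  imm: (w>>0)&0xfff=0xff8 (s12→-8) → #-8
  target = base 0x5c64 + off 0x06 + 2 + imm -8 = 0x5c64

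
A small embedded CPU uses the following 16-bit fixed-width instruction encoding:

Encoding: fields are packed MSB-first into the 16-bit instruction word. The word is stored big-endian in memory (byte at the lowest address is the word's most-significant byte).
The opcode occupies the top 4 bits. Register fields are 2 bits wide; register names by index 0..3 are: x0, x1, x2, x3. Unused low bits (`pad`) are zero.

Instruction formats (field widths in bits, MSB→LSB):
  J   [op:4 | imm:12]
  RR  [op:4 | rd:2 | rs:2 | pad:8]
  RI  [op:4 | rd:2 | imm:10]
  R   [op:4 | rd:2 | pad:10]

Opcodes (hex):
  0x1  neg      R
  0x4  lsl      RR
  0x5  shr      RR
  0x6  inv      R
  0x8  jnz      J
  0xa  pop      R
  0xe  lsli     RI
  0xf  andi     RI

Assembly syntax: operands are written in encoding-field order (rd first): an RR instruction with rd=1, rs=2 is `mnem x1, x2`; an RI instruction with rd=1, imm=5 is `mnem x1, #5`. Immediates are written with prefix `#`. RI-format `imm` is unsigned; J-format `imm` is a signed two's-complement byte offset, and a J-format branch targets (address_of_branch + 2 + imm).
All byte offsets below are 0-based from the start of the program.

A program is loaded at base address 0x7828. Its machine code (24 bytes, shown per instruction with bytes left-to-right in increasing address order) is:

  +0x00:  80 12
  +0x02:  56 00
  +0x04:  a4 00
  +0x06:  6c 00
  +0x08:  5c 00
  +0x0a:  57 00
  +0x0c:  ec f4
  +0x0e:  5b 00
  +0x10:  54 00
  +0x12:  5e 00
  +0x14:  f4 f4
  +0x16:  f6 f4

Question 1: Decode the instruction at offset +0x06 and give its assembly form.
inv x3

[06] 6c 00 → 0x6c00
  opcode bits[15:12]=0x6: inv/R
  rd@[11:10]=0x3 ⇒ x3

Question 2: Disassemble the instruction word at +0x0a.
+0x0a: 57 00 ⇒ word 0x5700 (big)
  top 4b → 0x5 → shr [RR]
  rd: (w>>10)&0x3=0x1 → x1
  rs: (w>>8)&0x3=0x3 → x3

shr x1, x3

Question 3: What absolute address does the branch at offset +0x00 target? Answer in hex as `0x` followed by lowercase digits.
0x783c

[00] 80 12 → 0x8012
  opcode bits[15:12]=0x8: jnz/J
  imm@[11:0]=0x12 ⇒ #18
  target = base 0x7828 + off 0x00 + 2 + imm 18 = 0x783c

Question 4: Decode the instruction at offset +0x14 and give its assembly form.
andi x1, #244

off 0x14: read f4 f4 as big → 0xf4f4
  op=0xf4f4>>12=0xf ⇒ andi (RI)
  rd@[11:10]=0x1 ⇒ x1
  imm@[9:0]=0xf4 ⇒ #244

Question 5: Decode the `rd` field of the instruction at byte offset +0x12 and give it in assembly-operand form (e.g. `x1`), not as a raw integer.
x3

+0x12: 5e 00 ⇒ word 0x5e00 (big)
  op=0x5e00>>12=0x5 ⇒ shr (RR)
  rd@[11:10]=0x3 ⇒ x3
  rs@[9:8]=0x2 ⇒ x2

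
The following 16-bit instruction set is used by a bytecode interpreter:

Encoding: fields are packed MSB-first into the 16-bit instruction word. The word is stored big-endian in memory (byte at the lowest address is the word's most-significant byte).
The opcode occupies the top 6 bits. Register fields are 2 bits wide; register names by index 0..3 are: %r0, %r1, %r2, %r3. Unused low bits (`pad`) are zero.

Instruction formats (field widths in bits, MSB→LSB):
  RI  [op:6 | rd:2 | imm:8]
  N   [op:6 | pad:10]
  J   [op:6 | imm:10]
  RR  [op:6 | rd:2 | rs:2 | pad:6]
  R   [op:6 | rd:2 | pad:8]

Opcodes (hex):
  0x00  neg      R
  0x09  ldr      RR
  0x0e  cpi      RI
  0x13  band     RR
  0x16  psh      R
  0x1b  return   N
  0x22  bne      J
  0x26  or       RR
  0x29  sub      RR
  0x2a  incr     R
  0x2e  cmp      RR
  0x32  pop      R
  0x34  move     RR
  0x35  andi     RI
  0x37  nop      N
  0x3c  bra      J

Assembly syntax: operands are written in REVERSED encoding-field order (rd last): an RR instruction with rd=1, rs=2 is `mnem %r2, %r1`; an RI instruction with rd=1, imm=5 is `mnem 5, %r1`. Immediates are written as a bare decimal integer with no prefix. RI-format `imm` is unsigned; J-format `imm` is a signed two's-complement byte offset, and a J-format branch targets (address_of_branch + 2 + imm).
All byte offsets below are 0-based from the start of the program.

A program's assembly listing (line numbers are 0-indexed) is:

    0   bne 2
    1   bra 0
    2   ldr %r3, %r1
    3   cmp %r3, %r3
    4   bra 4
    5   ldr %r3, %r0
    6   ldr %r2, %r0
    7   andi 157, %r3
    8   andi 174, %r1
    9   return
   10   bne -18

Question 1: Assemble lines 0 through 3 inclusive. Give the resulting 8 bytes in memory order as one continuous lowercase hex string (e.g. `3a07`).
L0: bne op=0x22:6|imm=2:10 ⇒ 0x8802 ⇒ big 88 02
L1: bra op=0x3c:6|imm=0:10 ⇒ 0xf000 ⇒ big f0 00
L2: ldr op=0x9:6|rd=1:2|rs=3:2|pad=0:6 ⇒ 0x25c0 ⇒ big 25 c0
L3: cmp op=0x2e:6|rd=3:2|rs=3:2|pad=0:6 ⇒ 0xbbc0 ⇒ big bb c0

8802f00025c0bbc0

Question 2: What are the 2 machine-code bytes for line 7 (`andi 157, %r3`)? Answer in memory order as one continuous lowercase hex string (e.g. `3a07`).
d79d

7. andi fields op=0x35:6|rd=3:2|imm=157:8 → word d79dh → d7 9d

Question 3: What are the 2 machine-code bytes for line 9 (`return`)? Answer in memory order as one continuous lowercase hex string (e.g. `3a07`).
line 9 (return): pack op=0x1b:6|pad=0:10 = 0x6c00; big→ 6c 00

6c00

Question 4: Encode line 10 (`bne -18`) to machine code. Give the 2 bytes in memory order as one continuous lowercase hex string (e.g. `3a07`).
8bee

L10: bne op=0x22:6|imm=-18:10 ⇒ 0x8bee ⇒ big 8b ee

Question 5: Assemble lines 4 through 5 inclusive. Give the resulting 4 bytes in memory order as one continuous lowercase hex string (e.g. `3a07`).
L4: bra op=0x3c:6|imm=4:10 ⇒ 0xf004 ⇒ big f0 04
L5: ldr op=0x9:6|rd=0:2|rs=3:2|pad=0:6 ⇒ 0x24c0 ⇒ big 24 c0

f00424c0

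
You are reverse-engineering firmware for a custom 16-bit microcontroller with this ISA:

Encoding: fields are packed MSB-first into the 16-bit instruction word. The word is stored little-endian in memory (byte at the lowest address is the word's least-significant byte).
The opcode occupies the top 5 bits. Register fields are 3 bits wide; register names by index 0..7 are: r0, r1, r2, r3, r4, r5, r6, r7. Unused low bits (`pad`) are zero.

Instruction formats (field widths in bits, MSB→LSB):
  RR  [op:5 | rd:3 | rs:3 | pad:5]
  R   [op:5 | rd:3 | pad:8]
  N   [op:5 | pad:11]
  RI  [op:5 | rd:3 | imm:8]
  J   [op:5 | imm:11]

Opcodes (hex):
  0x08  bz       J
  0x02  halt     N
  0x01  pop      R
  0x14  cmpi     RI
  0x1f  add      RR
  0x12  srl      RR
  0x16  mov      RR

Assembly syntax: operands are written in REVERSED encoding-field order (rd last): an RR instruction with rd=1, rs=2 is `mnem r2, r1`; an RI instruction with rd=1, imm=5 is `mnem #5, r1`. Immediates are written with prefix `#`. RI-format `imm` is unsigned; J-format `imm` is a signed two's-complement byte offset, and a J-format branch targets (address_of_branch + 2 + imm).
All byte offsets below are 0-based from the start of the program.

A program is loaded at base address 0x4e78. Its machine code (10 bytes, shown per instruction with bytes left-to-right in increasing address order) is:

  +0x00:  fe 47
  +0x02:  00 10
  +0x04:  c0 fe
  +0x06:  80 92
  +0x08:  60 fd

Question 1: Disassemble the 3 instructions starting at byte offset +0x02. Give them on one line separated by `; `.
+0x02: 00 10 ⇒ word 0x1000 (little)
  top 5b → 0x2 → halt [N]
+0x04: c0 fe ⇒ word 0xfec0 (little)
  top 5b → 0x1f → add [RR]
  rd@[10:8]=0x6 ⇒ r6
  rs@[7:5]=0x6 ⇒ r6
+0x06: 80 92 ⇒ word 0x9280 (little)
  top 5b → 0x12 → srl [RR]
  rd@[10:8]=0x2 ⇒ r2
  rs@[7:5]=0x4 ⇒ r4

halt; add r6, r6; srl r4, r2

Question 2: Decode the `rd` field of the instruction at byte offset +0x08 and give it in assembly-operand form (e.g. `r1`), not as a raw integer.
@+08  little-endian(60 fd) = 0xfd60
  top 5b → 0x1f → add [RR]
  rd@[10:8]=0x5 ⇒ r5
  rs@[7:5]=0x3 ⇒ r3

r5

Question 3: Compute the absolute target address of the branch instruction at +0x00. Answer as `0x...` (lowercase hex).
[00] fe 47 → 0x47fe
  top 5b → 0x8 → bz [J]
  [10:0] imm=2046 (s11→-2) = #-2
  target = base 0x4e78 + off 0x00 + 2 + imm -2 = 0x4e78

0x4e78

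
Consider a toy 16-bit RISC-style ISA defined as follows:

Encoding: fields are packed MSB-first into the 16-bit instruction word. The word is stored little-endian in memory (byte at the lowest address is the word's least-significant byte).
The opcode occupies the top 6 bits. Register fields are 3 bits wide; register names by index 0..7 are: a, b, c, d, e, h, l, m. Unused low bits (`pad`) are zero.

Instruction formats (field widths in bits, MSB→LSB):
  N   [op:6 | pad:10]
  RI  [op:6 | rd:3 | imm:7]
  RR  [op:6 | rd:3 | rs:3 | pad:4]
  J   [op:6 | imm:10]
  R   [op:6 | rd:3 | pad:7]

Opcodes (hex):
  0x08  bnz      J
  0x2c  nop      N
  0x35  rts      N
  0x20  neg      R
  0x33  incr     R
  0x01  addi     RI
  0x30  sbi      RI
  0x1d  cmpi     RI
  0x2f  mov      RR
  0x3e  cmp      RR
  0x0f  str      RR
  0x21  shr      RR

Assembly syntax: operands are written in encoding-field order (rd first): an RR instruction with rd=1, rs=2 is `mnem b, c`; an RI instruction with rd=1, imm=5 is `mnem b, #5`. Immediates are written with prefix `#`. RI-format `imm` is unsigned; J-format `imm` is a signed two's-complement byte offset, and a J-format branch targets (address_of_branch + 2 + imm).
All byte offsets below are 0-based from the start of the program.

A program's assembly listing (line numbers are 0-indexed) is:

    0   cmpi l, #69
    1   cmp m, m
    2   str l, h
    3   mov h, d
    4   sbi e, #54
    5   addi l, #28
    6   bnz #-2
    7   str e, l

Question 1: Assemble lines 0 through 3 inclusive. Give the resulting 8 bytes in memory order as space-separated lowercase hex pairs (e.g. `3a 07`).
45 77 f0 fb 50 3f b0 be

L0: cmpi op=0x1d:6|rd=6:3|imm=69:7 ⇒ 0x7745 ⇒ little 45 77
L1: cmp op=0x3e:6|rd=7:3|rs=7:3|pad=0:4 ⇒ 0xfbf0 ⇒ little f0 fb
L2: str op=0xf:6|rd=6:3|rs=5:3|pad=0:4 ⇒ 0x3f50 ⇒ little 50 3f
L3: mov op=0x2f:6|rd=5:3|rs=3:3|pad=0:4 ⇒ 0xbeb0 ⇒ little b0 be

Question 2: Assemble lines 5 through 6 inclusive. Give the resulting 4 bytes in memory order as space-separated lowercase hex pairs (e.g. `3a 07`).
line 5 (addi): pack op=0x1:6|rd=6:3|imm=28:7 = 0x071c; little→ 1c 07
line 6 (bnz): pack op=0x8:6|imm=-2:10 = 0x23fe; little→ fe 23

1c 07 fe 23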